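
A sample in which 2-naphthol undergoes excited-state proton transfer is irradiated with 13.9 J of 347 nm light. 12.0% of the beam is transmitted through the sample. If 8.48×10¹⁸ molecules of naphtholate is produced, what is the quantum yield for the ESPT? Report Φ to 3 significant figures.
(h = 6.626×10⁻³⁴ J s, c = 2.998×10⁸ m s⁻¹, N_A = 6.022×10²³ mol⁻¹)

Φ = 0.397

Product: 8.48×10¹⁸ / 6.022×10²³ = 1.408×10⁻⁵ mol.
Photon energy at 347 nm: hc/λ = (6.626×10⁻³⁴)(2.998×10⁸)/(347×10⁻⁹) = 5.725×10⁻¹⁹ J.
Photons incident: 13.9 / 5.725×10⁻¹⁹ = 2.428×10¹⁹, i.e. 2.428×10¹⁹/6.022×10²³ = 4.032×10⁻⁵ mol.
Fraction absorbed: 1 − 12.0/100 = 0.8800.
Photons absorbed: 0.8800 × 4.032×10⁻⁵ = 3.548×10⁻⁵ mol.
Φ = 1.408×10⁻⁵ mol / 3.548×10⁻⁵ mol photons = 0.397.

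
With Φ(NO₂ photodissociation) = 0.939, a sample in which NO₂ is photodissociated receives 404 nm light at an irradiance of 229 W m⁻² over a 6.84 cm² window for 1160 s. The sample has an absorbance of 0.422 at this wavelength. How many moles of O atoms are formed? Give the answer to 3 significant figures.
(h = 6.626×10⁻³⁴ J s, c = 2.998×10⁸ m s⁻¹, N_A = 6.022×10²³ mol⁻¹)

Photon energy at 404 nm: hc/λ = (6.626×10⁻³⁴)(2.998×10⁸)/(404×10⁻⁹) = 4.917×10⁻¹⁹ J.
Energy delivered: (229 W m⁻²)(6.84×10⁻⁴ m²)(1160 s) = 181.7 J.
Photons incident: 181.7 / 4.917×10⁻¹⁹ = 3.695×10²⁰, i.e. 3.695×10²⁰/6.022×10²³ = 6.136×10⁻⁴ mol.
Fraction absorbed: 1 − 10^(−0.422) = 0.6216.
Photons absorbed: 0.6216 × 6.136×10⁻⁴ = 3.814×10⁻⁴ mol.
Product: Φ × n_abs = 0.939 × 3.814×10⁻⁴ = 3.581×10⁻⁴ mol.

3.58×10⁻⁴ mol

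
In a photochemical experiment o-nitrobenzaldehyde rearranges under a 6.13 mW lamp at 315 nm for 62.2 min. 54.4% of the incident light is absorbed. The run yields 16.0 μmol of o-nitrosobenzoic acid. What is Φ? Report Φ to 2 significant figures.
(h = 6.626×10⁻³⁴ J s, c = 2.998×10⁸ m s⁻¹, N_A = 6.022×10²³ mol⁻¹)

Φ = 0.49

Product: 16.0 μmol = 1.60×10⁻⁵ mol.
Photon energy at 315 nm: hc/λ = (6.626×10⁻³⁴)(2.998×10⁸)/(315×10⁻⁹) = 6.306×10⁻¹⁹ J.
Energy delivered: (6.13 mW)(3732 s) = 22.88 J.
Photons incident: 22.88 / 6.306×10⁻¹⁹ = 3.628×10¹⁹, i.e. 3.628×10¹⁹/6.022×10²³ = 6.025×10⁻⁵ mol.
Photons absorbed: 0.544 × 6.025×10⁻⁵ = 3.278×10⁻⁵ mol.
Φ = 1.60×10⁻⁵ mol / 3.278×10⁻⁵ mol photons = 0.49.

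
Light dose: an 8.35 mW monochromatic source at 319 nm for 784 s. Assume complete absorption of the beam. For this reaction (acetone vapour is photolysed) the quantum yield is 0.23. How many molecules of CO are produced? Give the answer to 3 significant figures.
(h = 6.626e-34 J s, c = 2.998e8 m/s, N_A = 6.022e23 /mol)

2.42e18 molecules

Photon energy at 319 nm: hc/λ = (6.626e-34)(2.998e8)/(319e-9) = 6.227e-19 J.
Energy delivered: (8.35 mW)(784 s) = 6.546 J.
Photons incident: 6.546 / 6.227e-19 = 1.051e19, i.e. 1.051e19/6.022e23 = 1.745e-5 mol.
Product: Φ × n_abs = 0.23 × 1.745e-5 = 4.014e-6 mol.
As a count: 4.014e-6 × 6.022e23 = 2.42e18.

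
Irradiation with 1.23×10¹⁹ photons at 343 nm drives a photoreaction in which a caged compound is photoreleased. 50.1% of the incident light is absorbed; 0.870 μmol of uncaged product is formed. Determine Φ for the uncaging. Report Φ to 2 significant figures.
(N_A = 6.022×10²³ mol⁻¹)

Product: 0.870 μmol = 8.70×10⁻⁷ mol.
Moles of photons: 1.23×10¹⁹ / 6.022×10²³ = 2.043×10⁻⁵ mol.
Photons absorbed: 0.501 × 2.043×10⁻⁵ = 1.024×10⁻⁵ mol.
Φ = 8.70×10⁻⁷ mol / 1.024×10⁻⁵ mol photons = 0.085.

Φ = 0.085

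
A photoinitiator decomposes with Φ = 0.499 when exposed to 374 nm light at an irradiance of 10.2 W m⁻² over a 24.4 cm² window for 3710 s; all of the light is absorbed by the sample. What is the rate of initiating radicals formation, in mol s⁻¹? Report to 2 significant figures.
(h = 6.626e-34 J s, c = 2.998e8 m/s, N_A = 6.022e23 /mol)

Photon energy at 374 nm: hc/λ = (6.626e-34)(2.998e8)/(374e-9) = 5.311e-19 J.
Energy delivered: (10.2 W m⁻²)(24.4e-4 m²)(3710 s) = 92.33 J.
Photons incident: 92.33 / 5.311e-19 = 1.738e20, i.e. 1.738e20/6.022e23 = 2.886e-4 mol.
Product formed: 0.499 × 2.886e-4 = 1.440e-4 mol.
Rate: 1.440e-4 / 3710 s = 3.9e-8 mol s⁻¹.

3.9e-8 mol s⁻¹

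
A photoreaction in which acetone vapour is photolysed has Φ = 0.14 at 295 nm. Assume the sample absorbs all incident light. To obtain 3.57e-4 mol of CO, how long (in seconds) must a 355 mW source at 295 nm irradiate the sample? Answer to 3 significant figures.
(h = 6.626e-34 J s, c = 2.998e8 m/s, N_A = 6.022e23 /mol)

Photons that must be absorbed: 3.57e-4 / 0.14 = 0.002550 mol.
Photon energy: hc/λ = 6.734e-19 J; per mole, 4.055e5 J mol⁻¹.
Energy required: 0.002550 × 4.055e5 = 1034 J.
Time: 1034 J / 0.355 W = 2910 s.

t ≈ 2910 s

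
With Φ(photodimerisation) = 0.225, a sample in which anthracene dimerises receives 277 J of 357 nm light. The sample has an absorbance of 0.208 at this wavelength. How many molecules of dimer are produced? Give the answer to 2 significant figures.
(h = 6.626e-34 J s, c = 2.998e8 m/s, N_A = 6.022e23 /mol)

4.3e19 molecules

Photon energy at 357 nm: hc/λ = (6.626e-34)(2.998e8)/(357e-9) = 5.564e-19 J.
Photons incident: 277 / 5.564e-19 = 4.978e20, i.e. 4.978e20/6.022e23 = 8.266e-4 mol.
Fraction absorbed: 1 − 10^(−0.208) = 0.3806.
Photons absorbed: 0.3806 × 8.266e-4 = 3.146e-4 mol.
Product: Φ × n_abs = 0.225 × 3.146e-4 = 7.079e-5 mol.
As a count: 7.079e-5 × 6.022e23 = 4.3e19.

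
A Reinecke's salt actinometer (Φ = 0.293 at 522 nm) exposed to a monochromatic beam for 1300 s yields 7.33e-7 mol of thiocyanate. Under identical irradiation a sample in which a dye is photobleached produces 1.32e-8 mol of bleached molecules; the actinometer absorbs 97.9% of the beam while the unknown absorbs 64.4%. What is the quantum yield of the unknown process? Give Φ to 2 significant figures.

Φ = 0.0080

Photons absorbed by the actinometer: 7.33e-7 / 0.293 = 2.502e-6 mol.
Incident flux: 2.502e-6 / 0.979 = 2.556e-6 einstein.
Absorbed by unknown: 0.644 × 2.556e-6 = 1.646e-6 mol.
Φ(unknown) = 1.32e-8 / 1.646e-6 = 0.0080.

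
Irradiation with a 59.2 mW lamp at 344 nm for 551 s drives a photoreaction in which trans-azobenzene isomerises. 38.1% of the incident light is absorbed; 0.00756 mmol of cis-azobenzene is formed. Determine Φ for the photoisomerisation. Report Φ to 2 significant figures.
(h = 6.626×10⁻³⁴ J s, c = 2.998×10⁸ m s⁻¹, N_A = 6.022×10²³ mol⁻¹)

Φ = 0.21

Product: 0.00756 mmol = 7.56×10⁻⁶ mol.
Photon energy at 344 nm: hc/λ = (6.626×10⁻³⁴)(2.998×10⁸)/(344×10⁻⁹) = 5.775×10⁻¹⁹ J.
Energy delivered: (59.2 mW)(551 s) = 32.62 J.
Photons incident: 32.62 / 5.775×10⁻¹⁹ = 5.648×10¹⁹, i.e. 5.648×10¹⁹/6.022×10²³ = 9.379×10⁻⁵ mol.
Photons absorbed: 0.381 × 9.379×10⁻⁵ = 3.573×10⁻⁵ mol.
Φ = 7.56×10⁻⁶ mol / 3.573×10⁻⁵ mol photons = 0.21.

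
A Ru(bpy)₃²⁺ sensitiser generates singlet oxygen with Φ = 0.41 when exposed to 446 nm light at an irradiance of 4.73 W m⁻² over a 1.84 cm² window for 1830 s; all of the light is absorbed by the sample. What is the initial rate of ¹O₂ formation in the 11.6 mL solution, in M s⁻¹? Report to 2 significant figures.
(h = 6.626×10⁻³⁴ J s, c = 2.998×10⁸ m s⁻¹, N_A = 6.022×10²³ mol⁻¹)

Photon energy at 446 nm: hc/λ = (6.626×10⁻³⁴)(2.998×10⁸)/(446×10⁻⁹) = 4.454×10⁻¹⁹ J.
Energy delivered: (4.73 W m⁻²)(1.84×10⁻⁴ m²)(1830 s) = 1.593 J.
Photons incident: 1.593 / 4.454×10⁻¹⁹ = 3.577×10¹⁸, i.e. 3.577×10¹⁸/6.022×10²³ = 5.940×10⁻⁶ mol.
Product formed: 0.41 × 5.940×10⁻⁶ = 2.435×10⁻⁶ mol.
Rate: 2.435×10⁻⁶ mol / (1830 s × 0.0116 L) = 1.1×10⁻⁷ M s⁻¹.

1.1×10⁻⁷ M s⁻¹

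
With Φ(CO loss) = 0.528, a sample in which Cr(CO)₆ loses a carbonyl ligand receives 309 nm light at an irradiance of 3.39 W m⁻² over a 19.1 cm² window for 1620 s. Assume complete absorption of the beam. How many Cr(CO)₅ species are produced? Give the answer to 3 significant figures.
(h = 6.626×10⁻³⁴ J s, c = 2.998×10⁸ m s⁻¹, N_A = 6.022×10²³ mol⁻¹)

Photon energy at 309 nm: hc/λ = (6.626×10⁻³⁴)(2.998×10⁸)/(309×10⁻⁹) = 6.429×10⁻¹⁹ J.
Energy delivered: (3.39 W m⁻²)(19.1×10⁻⁴ m²)(1620 s) = 10.49 J.
Photons incident: 10.49 / 6.429×10⁻¹⁹ = 1.632×10¹⁹, i.e. 1.632×10¹⁹/6.022×10²³ = 2.710×10⁻⁵ mol.
Product: Φ × n_abs = 0.528 × 2.710×10⁻⁵ = 1.431×10⁻⁵ mol.
As a count: 1.431×10⁻⁵ × 6.022×10²³ = 8.62×10¹⁸.

8.62×10¹⁸ species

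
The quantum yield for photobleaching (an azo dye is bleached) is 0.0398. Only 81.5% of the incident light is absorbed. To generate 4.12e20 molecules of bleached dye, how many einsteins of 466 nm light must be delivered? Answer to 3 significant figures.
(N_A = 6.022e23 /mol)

0.0211 einstein

Product: 4.12e20 / 6.022e23 = 6.842e-4 mol.
Photons that must be absorbed: 6.842e-4 / 0.0398 = 0.01719 mol.
Incident photons needed: 0.01719 / 0.815 = 0.02109 mol.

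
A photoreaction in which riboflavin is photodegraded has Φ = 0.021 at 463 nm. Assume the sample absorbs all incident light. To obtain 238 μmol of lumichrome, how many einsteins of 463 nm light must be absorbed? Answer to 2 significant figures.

0.011 einstein

Product: 238 μmol = 2.38×10⁻⁴ mol.
Photons that must be absorbed: 2.38×10⁻⁴ / 0.021 = 0.01133 mol.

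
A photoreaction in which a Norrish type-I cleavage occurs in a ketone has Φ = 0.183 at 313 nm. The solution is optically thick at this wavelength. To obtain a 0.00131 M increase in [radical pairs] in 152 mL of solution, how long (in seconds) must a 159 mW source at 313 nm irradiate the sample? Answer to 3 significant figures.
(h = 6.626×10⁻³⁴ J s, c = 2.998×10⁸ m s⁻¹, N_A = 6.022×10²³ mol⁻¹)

Product: (0.00131 M)(0.152 L) = 1.991×10⁻⁴ mol.
Photons that must be absorbed: 1.991×10⁻⁴ / 0.183 = 0.001088 mol.
Photon energy: hc/λ = 6.347×10⁻¹⁹ J; per mole, 3.822×10⁵ J mol⁻¹.
Energy required: 0.001088 × 3.822×10⁵ = 415.8 J.
Time: 415.8 J / 0.159 W = 2620 s.

t ≈ 2620 s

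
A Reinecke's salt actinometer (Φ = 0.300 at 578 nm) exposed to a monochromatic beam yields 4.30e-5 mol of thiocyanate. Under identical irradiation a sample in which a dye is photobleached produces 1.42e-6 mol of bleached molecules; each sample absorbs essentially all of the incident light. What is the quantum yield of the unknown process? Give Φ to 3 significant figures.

Φ = 0.00991

Photons absorbed by the actinometer: 4.30e-5 / 0.300 = 1.433e-4 mol.
Φ(unknown) = 1.42e-6 / 1.433e-4 = 0.00991.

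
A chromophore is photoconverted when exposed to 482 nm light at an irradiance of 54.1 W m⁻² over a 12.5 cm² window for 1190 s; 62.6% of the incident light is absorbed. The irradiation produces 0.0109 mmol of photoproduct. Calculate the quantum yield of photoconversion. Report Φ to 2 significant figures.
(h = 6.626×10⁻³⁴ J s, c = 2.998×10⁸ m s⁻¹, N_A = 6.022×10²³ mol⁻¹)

Φ = 0.054

Product: 0.0109 mmol = 1.09×10⁻⁵ mol.
Photon energy at 482 nm: hc/λ = (6.626×10⁻³⁴)(2.998×10⁸)/(482×10⁻⁹) = 4.121×10⁻¹⁹ J.
Energy delivered: (54.1 W m⁻²)(12.5×10⁻⁴ m²)(1190 s) = 80.47 J.
Photons incident: 80.47 / 4.121×10⁻¹⁹ = 1.953×10²⁰, i.e. 1.953×10²⁰/6.022×10²³ = 3.243×10⁻⁴ mol.
Photons absorbed: 0.626 × 3.243×10⁻⁴ = 2.030×10⁻⁴ mol.
Φ = 1.09×10⁻⁵ mol / 2.030×10⁻⁴ mol photons = 0.054.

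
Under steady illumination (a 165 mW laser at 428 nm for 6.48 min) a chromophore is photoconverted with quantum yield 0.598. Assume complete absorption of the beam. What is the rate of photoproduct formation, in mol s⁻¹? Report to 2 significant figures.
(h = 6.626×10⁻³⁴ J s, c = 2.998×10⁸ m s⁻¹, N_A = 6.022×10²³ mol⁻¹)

3.5×10⁻⁷ mol s⁻¹

Photon energy at 428 nm: hc/λ = (6.626×10⁻³⁴)(2.998×10⁸)/(428×10⁻⁹) = 4.641×10⁻¹⁹ J.
Energy delivered: (165 mW)(388.8 s) = 64.15 J.
Photons incident: 64.15 / 4.641×10⁻¹⁹ = 1.382×10²⁰, i.e. 1.382×10²⁰/6.022×10²³ = 2.295×10⁻⁴ mol.
Product formed: 0.598 × 2.295×10⁻⁴ = 1.372×10⁻⁴ mol.
Rate: 1.372×10⁻⁴ / 388.8 s = 3.5×10⁻⁷ mol s⁻¹.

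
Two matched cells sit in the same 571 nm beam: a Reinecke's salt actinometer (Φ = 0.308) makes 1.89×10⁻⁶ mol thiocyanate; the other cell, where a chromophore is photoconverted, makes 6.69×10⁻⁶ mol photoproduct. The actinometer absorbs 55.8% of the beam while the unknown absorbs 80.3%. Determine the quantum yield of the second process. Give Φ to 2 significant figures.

Φ = 0.76

Photons absorbed by the actinometer: 1.89×10⁻⁶ / 0.308 = 6.136×10⁻⁶ mol.
Incident flux: 6.136×10⁻⁶ / 0.558 = 1.100×10⁻⁵ einstein.
Absorbed by unknown: 0.803 × 1.100×10⁻⁵ = 8.833×10⁻⁶ mol.
Φ(unknown) = 6.69×10⁻⁶ / 8.833×10⁻⁶ = 0.76.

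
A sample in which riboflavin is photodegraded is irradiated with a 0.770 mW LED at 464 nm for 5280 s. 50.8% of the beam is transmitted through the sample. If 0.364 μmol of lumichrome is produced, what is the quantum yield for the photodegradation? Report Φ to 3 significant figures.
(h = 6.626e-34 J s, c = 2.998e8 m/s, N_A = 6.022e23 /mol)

Φ = 0.0469

Product: 0.364 μmol = 3.64e-7 mol.
Photon energy at 464 nm: hc/λ = (6.626e-34)(2.998e8)/(464e-9) = 4.281e-19 J.
Energy delivered: (0.770 mW)(5280 s) = 4.066 J.
Photons incident: 4.066 / 4.281e-19 = 9.498e18, i.e. 9.498e18/6.022e23 = 1.577e-5 mol.
Fraction absorbed: 1 − 50.8/100 = 0.4920.
Photons absorbed: 0.4920 × 1.577e-5 = 7.759e-6 mol.
Φ = 3.64e-7 mol / 7.759e-6 mol photons = 0.0469.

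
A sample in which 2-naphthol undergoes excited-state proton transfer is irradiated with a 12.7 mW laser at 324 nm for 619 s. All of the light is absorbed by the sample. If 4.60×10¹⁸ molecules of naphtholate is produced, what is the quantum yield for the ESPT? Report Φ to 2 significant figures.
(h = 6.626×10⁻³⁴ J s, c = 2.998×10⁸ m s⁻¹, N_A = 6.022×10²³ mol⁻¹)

Φ = 0.36

Product: 4.60×10¹⁸ / 6.022×10²³ = 7.639×10⁻⁶ mol.
Photon energy at 324 nm: hc/λ = (6.626×10⁻³⁴)(2.998×10⁸)/(324×10⁻⁹) = 6.131×10⁻¹⁹ J.
Energy delivered: (12.7 mW)(619 s) = 7.861 J.
Photons incident: 7.861 / 6.131×10⁻¹⁹ = 1.282×10¹⁹, i.e. 1.282×10¹⁹/6.022×10²³ = 2.129×10⁻⁵ mol.
Φ = 7.639×10⁻⁶ mol / 2.129×10⁻⁵ mol photons = 0.36.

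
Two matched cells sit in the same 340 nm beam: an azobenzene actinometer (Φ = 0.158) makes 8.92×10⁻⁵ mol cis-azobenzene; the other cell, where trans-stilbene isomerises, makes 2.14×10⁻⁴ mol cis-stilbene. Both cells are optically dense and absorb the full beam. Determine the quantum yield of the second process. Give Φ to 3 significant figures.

Photons absorbed by the actinometer: 8.92×10⁻⁵ / 0.158 = 5.646×10⁻⁴ mol.
Φ(unknown) = 2.14×10⁻⁴ / 5.646×10⁻⁴ = 0.379.

Φ = 0.379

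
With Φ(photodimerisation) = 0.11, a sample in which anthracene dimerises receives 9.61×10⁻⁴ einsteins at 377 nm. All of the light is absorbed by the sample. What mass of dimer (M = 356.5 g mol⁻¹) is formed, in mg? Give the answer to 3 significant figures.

37.7 mg

Product: Φ × n_abs = 0.11 × 9.61×10⁻⁴ = 1.057×10⁻⁴ mol.
Mass: 1.057×10⁻⁴ × 356.5 = 0.03768 g = 37.7 mg.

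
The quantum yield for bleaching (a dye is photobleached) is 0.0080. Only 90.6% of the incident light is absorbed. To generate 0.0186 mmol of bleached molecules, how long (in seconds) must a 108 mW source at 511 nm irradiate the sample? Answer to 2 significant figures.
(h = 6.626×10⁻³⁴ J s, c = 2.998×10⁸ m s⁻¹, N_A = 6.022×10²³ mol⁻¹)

Product: 0.0186 mmol = 1.86×10⁻⁵ mol.
Photons that must be absorbed: 1.86×10⁻⁵ / 0.0080 = 0.002325 mol.
Incident photons needed: 0.002325 / 0.906 = 0.002566 mol.
Photon energy: hc/λ = 3.887×10⁻¹⁹ J; per mole, 2.341×10⁵ J mol⁻¹.
Energy required: 0.002566 × 2.341×10⁵ = 600.7 J.
Time: 600.7 J / 0.108 W = 5600 s.

t ≈ 5600 s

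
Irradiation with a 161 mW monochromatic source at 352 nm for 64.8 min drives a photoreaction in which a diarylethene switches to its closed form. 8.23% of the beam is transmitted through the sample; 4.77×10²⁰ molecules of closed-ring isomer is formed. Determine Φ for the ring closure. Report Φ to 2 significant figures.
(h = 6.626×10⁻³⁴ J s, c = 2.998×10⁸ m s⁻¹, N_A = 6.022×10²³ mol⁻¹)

Φ = 0.47

Product: 4.77×10²⁰ / 6.022×10²³ = 7.921×10⁻⁴ mol.
Photon energy at 352 nm: hc/λ = (6.626×10⁻³⁴)(2.998×10⁸)/(352×10⁻⁹) = 5.643×10⁻¹⁹ J.
Energy delivered: (161 mW)(3888 s) = 626.0 J.
Photons incident: 626.0 / 5.643×10⁻¹⁹ = 1.109×10²¹, i.e. 1.109×10²¹/6.022×10²³ = 0.001842 mol.
Fraction absorbed: 1 − 8.23/100 = 0.9177.
Photons absorbed: 0.9177 × 0.001842 = 0.001690 mol.
Φ = 7.921×10⁻⁴ mol / 0.001690 mol photons = 0.47.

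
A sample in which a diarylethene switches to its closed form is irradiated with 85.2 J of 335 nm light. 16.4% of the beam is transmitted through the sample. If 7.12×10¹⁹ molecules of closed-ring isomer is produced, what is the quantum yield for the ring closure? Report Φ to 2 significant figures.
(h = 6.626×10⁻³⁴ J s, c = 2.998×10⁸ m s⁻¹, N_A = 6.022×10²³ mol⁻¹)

Product: 7.12×10¹⁹ / 6.022×10²³ = 1.182×10⁻⁴ mol.
Photon energy at 335 nm: hc/λ = (6.626×10⁻³⁴)(2.998×10⁸)/(335×10⁻⁹) = 5.930×10⁻¹⁹ J.
Photons incident: 85.2 / 5.930×10⁻¹⁹ = 1.437×10²⁰, i.e. 1.437×10²⁰/6.022×10²³ = 2.386×10⁻⁴ mol.
Fraction absorbed: 1 − 16.4/100 = 0.8360.
Photons absorbed: 0.8360 × 2.386×10⁻⁴ = 1.995×10⁻⁴ mol.
Φ = 1.182×10⁻⁴ mol / 1.995×10⁻⁴ mol photons = 0.59.

Φ = 0.59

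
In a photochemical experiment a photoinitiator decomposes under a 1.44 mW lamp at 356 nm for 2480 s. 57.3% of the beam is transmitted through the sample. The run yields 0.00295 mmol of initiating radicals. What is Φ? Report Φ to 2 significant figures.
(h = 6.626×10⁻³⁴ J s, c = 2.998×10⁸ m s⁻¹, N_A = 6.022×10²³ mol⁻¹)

Product: 0.00295 mmol = 2.95×10⁻⁶ mol.
Photon energy at 356 nm: hc/λ = (6.626×10⁻³⁴)(2.998×10⁸)/(356×10⁻⁹) = 5.580×10⁻¹⁹ J.
Energy delivered: (1.44 mW)(2480 s) = 3.571 J.
Photons incident: 3.571 / 5.580×10⁻¹⁹ = 6.400×10¹⁸, i.e. 6.400×10¹⁸/6.022×10²³ = 1.063×10⁻⁵ mol.
Fraction absorbed: 1 − 57.3/100 = 0.4270.
Photons absorbed: 0.4270 × 1.063×10⁻⁵ = 4.539×10⁻⁶ mol.
Φ = 2.95×10⁻⁶ mol / 4.539×10⁻⁶ mol photons = 0.65.

Φ = 0.65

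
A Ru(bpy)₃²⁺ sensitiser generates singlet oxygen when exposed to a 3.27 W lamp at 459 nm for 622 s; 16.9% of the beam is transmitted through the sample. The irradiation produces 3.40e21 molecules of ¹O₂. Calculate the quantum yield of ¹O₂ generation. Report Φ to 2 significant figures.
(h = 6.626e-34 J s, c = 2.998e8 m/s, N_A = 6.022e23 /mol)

Product: 3.40e21 / 6.022e23 = 0.005646 mol.
Photon energy at 459 nm: hc/λ = (6.626e-34)(2.998e8)/(459e-9) = 4.328e-19 J.
Energy delivered: (3.27 W)(622 s) = 2034 J.
Photons incident: 2034 / 4.328e-19 = 4.700e21, i.e. 4.700e21/6.022e23 = 0.007805 mol.
Fraction absorbed: 1 − 16.9/100 = 0.8310.
Photons absorbed: 0.8310 × 0.007805 = 0.006486 mol.
Φ = 0.005646 mol / 0.006486 mol photons = 0.87.

Φ = 0.87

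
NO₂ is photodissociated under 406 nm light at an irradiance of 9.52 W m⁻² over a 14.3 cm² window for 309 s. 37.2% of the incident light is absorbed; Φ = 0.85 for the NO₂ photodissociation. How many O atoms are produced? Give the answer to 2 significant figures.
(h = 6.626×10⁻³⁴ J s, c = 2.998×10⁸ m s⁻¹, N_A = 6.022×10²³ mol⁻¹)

2.7×10¹⁸ atoms

Photon energy at 406 nm: hc/λ = (6.626×10⁻³⁴)(2.998×10⁸)/(406×10⁻⁹) = 4.893×10⁻¹⁹ J.
Energy delivered: (9.52 W m⁻²)(14.3×10⁻⁴ m²)(309 s) = 4.207 J.
Photons incident: 4.207 / 4.893×10⁻¹⁹ = 8.598×10¹⁸, i.e. 8.598×10¹⁸/6.022×10²³ = 1.428×10⁻⁵ mol.
Photons absorbed: 0.372 × 1.428×10⁻⁵ = 5.312×10⁻⁶ mol.
Product: Φ × n_abs = 0.85 × 5.312×10⁻⁶ = 4.515×10⁻⁶ mol.
As a count: 4.515×10⁻⁶ × 6.022×10²³ = 2.7×10¹⁸.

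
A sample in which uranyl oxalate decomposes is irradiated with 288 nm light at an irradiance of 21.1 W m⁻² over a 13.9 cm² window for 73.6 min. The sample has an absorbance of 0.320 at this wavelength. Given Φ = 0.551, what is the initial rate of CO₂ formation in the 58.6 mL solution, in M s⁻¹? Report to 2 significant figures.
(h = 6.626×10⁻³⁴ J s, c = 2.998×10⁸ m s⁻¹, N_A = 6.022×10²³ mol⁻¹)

3.5×10⁻⁷ M s⁻¹

Photon energy at 288 nm: hc/λ = (6.626×10⁻³⁴)(2.998×10⁸)/(288×10⁻⁹) = 6.897×10⁻¹⁹ J.
Energy delivered: (21.1 W m⁻²)(13.9×10⁻⁴ m²)(4416 s) = 129.5 J.
Photons incident: 129.5 / 6.897×10⁻¹⁹ = 1.878×10²⁰, i.e. 1.878×10²⁰/6.022×10²³ = 3.119×10⁻⁴ mol.
Fraction absorbed: 1 − 10^(−0.320) = 0.5214.
Photons absorbed: 0.5214 × 3.119×10⁻⁴ = 1.626×10⁻⁴ mol.
Product formed: 0.551 × 1.626×10⁻⁴ = 8.959×10⁻⁵ mol.
Rate: 8.959×10⁻⁵ mol / (4416 s × 0.0586 L) = 3.5×10⁻⁷ M s⁻¹.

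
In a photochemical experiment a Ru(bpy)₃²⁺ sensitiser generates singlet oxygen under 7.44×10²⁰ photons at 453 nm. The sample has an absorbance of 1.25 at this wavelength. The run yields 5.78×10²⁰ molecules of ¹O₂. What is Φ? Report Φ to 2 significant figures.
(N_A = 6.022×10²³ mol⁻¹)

Product: 5.78×10²⁰ / 6.022×10²³ = 9.598×10⁻⁴ mol.
Moles of photons: 7.44×10²⁰ / 6.022×10²³ = 0.001235 mol.
Fraction absorbed: 1 − 10^(−1.25) = 0.9438.
Photons absorbed: 0.9438 × 0.001235 = 0.001166 mol.
Φ = 9.598×10⁻⁴ mol / 0.001166 mol photons = 0.82.

Φ = 0.82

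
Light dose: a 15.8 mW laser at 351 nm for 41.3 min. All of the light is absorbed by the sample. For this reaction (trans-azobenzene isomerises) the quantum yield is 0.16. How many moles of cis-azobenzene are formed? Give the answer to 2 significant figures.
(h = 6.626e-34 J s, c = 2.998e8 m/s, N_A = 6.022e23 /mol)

Photon energy at 351 nm: hc/λ = (6.626e-34)(2.998e8)/(351e-9) = 5.659e-19 J.
Energy delivered: (15.8 mW)(2478 s) = 39.15 J.
Photons incident: 39.15 / 5.659e-19 = 6.918e19, i.e. 6.918e19/6.022e23 = 1.149e-4 mol.
Product: Φ × n_abs = 0.16 × 1.149e-4 = 1.838e-5 mol.

1.8e-5 mol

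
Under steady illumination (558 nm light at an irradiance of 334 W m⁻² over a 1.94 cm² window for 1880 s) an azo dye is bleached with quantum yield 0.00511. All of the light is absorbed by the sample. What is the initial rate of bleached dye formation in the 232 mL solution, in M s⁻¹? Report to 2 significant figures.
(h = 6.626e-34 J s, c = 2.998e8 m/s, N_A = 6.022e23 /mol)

6.7e-9 M s⁻¹

Photon energy at 558 nm: hc/λ = (6.626e-34)(2.998e8)/(558e-9) = 3.560e-19 J.
Energy delivered: (334 W m⁻²)(1.94e-4 m²)(1880 s) = 121.8 J.
Photons incident: 121.8 / 3.560e-19 = 3.421e20, i.e. 3.421e20/6.022e23 = 5.681e-4 mol.
Product formed: 0.00511 × 5.681e-4 = 2.903e-6 mol.
Rate: 2.903e-6 mol / (1880 s × 0.232 L) = 6.7e-9 M s⁻¹.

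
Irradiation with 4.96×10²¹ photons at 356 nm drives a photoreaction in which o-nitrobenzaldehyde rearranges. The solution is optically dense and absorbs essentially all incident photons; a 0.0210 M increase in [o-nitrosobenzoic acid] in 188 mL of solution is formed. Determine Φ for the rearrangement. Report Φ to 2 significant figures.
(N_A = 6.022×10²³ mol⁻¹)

Product: (0.0210 M)(0.188 L) = 0.003948 mol.
Moles of photons: 4.96×10²¹ / 6.022×10²³ = 0.008236 mol.
Φ = 0.003948 mol / 0.008236 mol photons = 0.48.

Φ = 0.48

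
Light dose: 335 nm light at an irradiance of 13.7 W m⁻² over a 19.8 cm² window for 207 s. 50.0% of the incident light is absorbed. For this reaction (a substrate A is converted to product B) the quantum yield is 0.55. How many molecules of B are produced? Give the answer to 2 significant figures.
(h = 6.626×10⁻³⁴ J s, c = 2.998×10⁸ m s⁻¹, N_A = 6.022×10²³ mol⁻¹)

2.6×10¹⁸ molecules

Photon energy at 335 nm: hc/λ = (6.626×10⁻³⁴)(2.998×10⁸)/(335×10⁻⁹) = 5.930×10⁻¹⁹ J.
Energy delivered: (13.7 W m⁻²)(19.8×10⁻⁴ m²)(207 s) = 5.615 J.
Photons incident: 5.615 / 5.930×10⁻¹⁹ = 9.469×10¹⁸, i.e. 9.469×10¹⁸/6.022×10²³ = 1.572×10⁻⁵ mol.
Photons absorbed: 0.500 × 1.572×10⁻⁵ = 7.860×10⁻⁶ mol.
Product: Φ × n_abs = 0.55 × 7.860×10⁻⁶ = 4.323×10⁻⁶ mol.
As a count: 4.323×10⁻⁶ × 6.022×10²³ = 2.6×10¹⁸.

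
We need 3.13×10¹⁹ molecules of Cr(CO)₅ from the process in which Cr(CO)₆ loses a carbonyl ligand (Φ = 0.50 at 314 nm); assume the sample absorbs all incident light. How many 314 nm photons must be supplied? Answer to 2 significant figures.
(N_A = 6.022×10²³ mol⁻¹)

Product: 3.13×10¹⁹ / 6.022×10²³ = 5.198×10⁻⁵ mol.
Photons that must be absorbed: 5.198×10⁻⁵ / 0.50 = 1.040×10⁻⁴ mol.
Photon count: 1.040×10⁻⁴ × 6.022×10²³ = 6.3×10¹⁹.

6.3×10¹⁹ photons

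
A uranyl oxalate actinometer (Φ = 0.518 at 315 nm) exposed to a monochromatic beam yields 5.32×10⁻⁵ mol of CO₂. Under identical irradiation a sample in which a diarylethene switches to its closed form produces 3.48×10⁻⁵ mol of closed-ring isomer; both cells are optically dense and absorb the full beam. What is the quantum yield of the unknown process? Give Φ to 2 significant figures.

Photons absorbed by the actinometer: 5.32×10⁻⁵ / 0.518 = 1.027×10⁻⁴ mol.
Φ(unknown) = 3.48×10⁻⁵ / 1.027×10⁻⁴ = 0.34.

Φ = 0.34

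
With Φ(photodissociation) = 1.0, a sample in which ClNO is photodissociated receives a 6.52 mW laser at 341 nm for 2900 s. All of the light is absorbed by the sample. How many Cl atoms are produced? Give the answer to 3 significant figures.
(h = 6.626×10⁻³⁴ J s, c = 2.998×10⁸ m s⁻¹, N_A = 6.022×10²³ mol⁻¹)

Photon energy at 341 nm: hc/λ = (6.626×10⁻³⁴)(2.998×10⁸)/(341×10⁻⁹) = 5.825×10⁻¹⁹ J.
Energy delivered: (6.52 mW)(2900 s) = 18.91 J.
Photons incident: 18.91 / 5.825×10⁻¹⁹ = 3.246×10¹⁹, i.e. 3.246×10¹⁹/6.022×10²³ = 5.390×10⁻⁵ mol.
Product: Φ × n_abs = 1.0 × 5.390×10⁻⁵ = 5.390×10⁻⁵ mol.
As a count: 5.390×10⁻⁵ × 6.022×10²³ = 3.25×10¹⁹.

3.25×10¹⁹ atoms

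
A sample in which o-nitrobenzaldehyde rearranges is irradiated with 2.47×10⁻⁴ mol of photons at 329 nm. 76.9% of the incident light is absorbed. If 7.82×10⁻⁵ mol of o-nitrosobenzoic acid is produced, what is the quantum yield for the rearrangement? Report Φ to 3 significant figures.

Φ = 0.412

Photons absorbed: 0.769 × 2.47×10⁻⁴ = 1.899×10⁻⁴ mol.
Φ = 7.82×10⁻⁵ mol / 1.899×10⁻⁴ mol photons = 0.412.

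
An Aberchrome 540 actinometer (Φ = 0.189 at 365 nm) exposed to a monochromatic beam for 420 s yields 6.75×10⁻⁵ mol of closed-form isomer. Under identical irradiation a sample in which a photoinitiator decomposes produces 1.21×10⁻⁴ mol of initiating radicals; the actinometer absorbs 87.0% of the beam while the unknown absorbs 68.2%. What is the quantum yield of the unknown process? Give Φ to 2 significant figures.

Photons absorbed by the actinometer: 6.75×10⁻⁵ / 0.189 = 3.571×10⁻⁴ mol.
Incident flux: 3.571×10⁻⁴ / 0.870 = 4.105×10⁻⁴ einstein.
Absorbed by unknown: 0.682 × 4.105×10⁻⁴ = 2.800×10⁻⁴ mol.
Φ(unknown) = 1.21×10⁻⁴ / 2.800×10⁻⁴ = 0.43.

Φ = 0.43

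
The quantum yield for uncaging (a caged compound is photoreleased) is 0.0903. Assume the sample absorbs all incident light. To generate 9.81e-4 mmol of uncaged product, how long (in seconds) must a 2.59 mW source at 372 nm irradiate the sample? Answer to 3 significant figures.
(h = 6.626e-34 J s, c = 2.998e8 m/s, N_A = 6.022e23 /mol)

t ≈ 1350 s

Product: 9.81e-4 mmol = 9.81e-7 mol.
Photons that must be absorbed: 9.81e-7 / 0.0903 = 1.086e-5 mol.
Photon energy: hc/λ = 5.340e-19 J; per mole, 3.216e5 J mol⁻¹.
Energy required: 1.086e-5 × 3.216e5 = 3.493 J.
Time: 3.493 J / 0.00259 W = 1350 s.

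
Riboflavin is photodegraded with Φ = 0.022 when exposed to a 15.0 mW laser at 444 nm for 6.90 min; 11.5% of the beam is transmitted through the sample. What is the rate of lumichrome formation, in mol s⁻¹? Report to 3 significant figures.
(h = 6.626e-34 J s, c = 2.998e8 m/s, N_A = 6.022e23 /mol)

1.08e-9 mol s⁻¹

Photon energy at 444 nm: hc/λ = (6.626e-34)(2.998e8)/(444e-9) = 4.474e-19 J.
Energy delivered: (15.0 mW)(414 s) = 6.210 J.
Photons incident: 6.210 / 4.474e-19 = 1.388e19, i.e. 1.388e19/6.022e23 = 2.305e-5 mol.
Fraction absorbed: 1 − 11.5/100 = 0.8850.
Photons absorbed: 0.8850 × 2.305e-5 = 2.040e-5 mol.
Product formed: 0.022 × 2.040e-5 = 4.488e-7 mol.
Rate: 4.488e-7 / 414 s = 1.08e-9 mol s⁻¹.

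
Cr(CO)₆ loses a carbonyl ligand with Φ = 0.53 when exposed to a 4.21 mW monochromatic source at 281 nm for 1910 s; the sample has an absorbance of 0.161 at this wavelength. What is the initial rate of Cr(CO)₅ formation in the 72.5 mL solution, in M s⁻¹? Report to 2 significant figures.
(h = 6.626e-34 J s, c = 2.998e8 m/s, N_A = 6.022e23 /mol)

Photon energy at 281 nm: hc/λ = (6.626e-34)(2.998e8)/(281e-9) = 7.069e-19 J.
Energy delivered: (4.21 mW)(1910 s) = 8.041 J.
Photons incident: 8.041 / 7.069e-19 = 1.138e19, i.e. 1.138e19/6.022e23 = 1.890e-5 mol.
Fraction absorbed: 1 − 10^(−0.161) = 0.3098.
Photons absorbed: 0.3098 × 1.890e-5 = 5.855e-6 mol.
Product formed: 0.53 × 5.855e-6 = 3.103e-6 mol.
Rate: 3.103e-6 mol / (1910 s × 0.0725 L) = 2.2e-8 M s⁻¹.

2.2e-8 M s⁻¹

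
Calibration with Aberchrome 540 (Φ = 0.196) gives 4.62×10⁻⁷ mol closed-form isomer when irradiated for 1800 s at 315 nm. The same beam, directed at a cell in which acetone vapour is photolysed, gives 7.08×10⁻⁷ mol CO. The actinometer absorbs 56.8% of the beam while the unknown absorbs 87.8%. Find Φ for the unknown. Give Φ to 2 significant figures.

Φ = 0.19

Photons absorbed by the actinometer: 4.62×10⁻⁷ / 0.196 = 2.357×10⁻⁶ mol.
Incident flux: 2.357×10⁻⁶ / 0.568 = 4.150×10⁻⁶ einstein.
Absorbed by unknown: 0.878 × 4.150×10⁻⁶ = 3.644×10⁻⁶ mol.
Φ(unknown) = 7.08×10⁻⁷ / 3.644×10⁻⁶ = 0.19.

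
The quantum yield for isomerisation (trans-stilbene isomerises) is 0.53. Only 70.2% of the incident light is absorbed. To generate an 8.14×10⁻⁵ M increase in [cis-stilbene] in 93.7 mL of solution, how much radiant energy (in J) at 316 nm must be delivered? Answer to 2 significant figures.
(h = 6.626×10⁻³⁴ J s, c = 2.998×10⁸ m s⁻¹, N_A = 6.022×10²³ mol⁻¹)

7.8 J

Product: (8.14×10⁻⁵ M)(0.0937 L) = 7.627×10⁻⁶ mol.
Photons that must be absorbed: 7.627×10⁻⁶ / 0.53 = 1.439×10⁻⁵ mol.
Incident photons needed: 1.439×10⁻⁵ / 0.702 = 2.050×10⁻⁵ mol.
Photon energy: hc/λ = 6.286×10⁻¹⁹ J; per mole, 3.785×10⁵ J mol⁻¹.
Energy required: 2.050×10⁻⁵ × 3.785×10⁵ = 7.8 J.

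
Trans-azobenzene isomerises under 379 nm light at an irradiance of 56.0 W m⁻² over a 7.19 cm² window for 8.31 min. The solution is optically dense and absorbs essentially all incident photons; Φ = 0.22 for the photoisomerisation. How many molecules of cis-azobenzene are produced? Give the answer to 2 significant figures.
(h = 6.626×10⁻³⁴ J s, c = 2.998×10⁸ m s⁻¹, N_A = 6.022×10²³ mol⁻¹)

Photon energy at 379 nm: hc/λ = (6.626×10⁻³⁴)(2.998×10⁸)/(379×10⁻⁹) = 5.241×10⁻¹⁹ J.
Energy delivered: (56.0 W m⁻²)(7.19×10⁻⁴ m²)(498.6 s) = 20.08 J.
Photons incident: 20.08 / 5.241×10⁻¹⁹ = 3.831×10¹⁹, i.e. 3.831×10¹⁹/6.022×10²³ = 6.362×10⁻⁵ mol.
Product: Φ × n_abs = 0.22 × 6.362×10⁻⁵ = 1.400×10⁻⁵ mol.
As a count: 1.400×10⁻⁵ × 6.022×10²³ = 8.4×10¹⁸.

8.4×10¹⁸ molecules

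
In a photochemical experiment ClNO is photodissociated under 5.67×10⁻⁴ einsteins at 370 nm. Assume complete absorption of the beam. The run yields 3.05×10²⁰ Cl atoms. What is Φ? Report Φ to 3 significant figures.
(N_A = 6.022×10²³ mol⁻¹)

Product: 3.05×10²⁰ / 6.022×10²³ = 5.065×10⁻⁴ mol.
Φ = 5.065×10⁻⁴ mol / 5.67×10⁻⁴ mol photons = 0.893.

Φ = 0.893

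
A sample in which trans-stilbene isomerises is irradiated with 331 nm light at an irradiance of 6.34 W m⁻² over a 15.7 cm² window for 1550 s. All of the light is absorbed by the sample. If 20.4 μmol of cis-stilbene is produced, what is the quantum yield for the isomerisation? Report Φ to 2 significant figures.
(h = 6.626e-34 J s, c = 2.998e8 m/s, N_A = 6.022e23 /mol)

Φ = 0.48

Product: 20.4 μmol = 2.04e-5 mol.
Photon energy at 331 nm: hc/λ = (6.626e-34)(2.998e8)/(331e-9) = 6.001e-19 J.
Energy delivered: (6.34 W m⁻²)(15.7e-4 m²)(1550 s) = 15.43 J.
Photons incident: 15.43 / 6.001e-19 = 2.571e19, i.e. 2.571e19/6.022e23 = 4.269e-5 mol.
Φ = 2.04e-5 mol / 4.269e-5 mol photons = 0.48.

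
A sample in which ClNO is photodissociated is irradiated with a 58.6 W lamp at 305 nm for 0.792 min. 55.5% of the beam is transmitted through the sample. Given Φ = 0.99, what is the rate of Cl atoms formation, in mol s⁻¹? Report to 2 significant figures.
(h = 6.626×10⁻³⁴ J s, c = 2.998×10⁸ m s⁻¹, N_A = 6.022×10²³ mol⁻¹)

6.6×10⁻⁵ mol s⁻¹

Photon energy at 305 nm: hc/λ = (6.626×10⁻³⁴)(2.998×10⁸)/(305×10⁻⁹) = 6.513×10⁻¹⁹ J.
Energy delivered: (58.6 W)(47.52 s) = 2785 J.
Photons incident: 2785 / 6.513×10⁻¹⁹ = 4.276×10²¹, i.e. 4.276×10²¹/6.022×10²³ = 0.007101 mol.
Fraction absorbed: 1 − 55.5/100 = 0.4450.
Photons absorbed: 0.4450 × 0.007101 = 0.003160 mol.
Product formed: 0.99 × 0.003160 = 0.003128 mol.
Rate: 0.003128 / 47.52 s = 6.6×10⁻⁵ mol s⁻¹.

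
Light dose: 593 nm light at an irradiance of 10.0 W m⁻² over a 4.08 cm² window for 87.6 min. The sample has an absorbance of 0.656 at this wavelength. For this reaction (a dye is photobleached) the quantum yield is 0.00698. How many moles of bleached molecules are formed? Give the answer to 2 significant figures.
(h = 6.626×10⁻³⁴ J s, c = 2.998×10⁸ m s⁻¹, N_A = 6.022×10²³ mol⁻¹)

Photon energy at 593 nm: hc/λ = (6.626×10⁻³⁴)(2.998×10⁸)/(593×10⁻⁹) = 3.350×10⁻¹⁹ J.
Energy delivered: (10.0 W m⁻²)(4.08×10⁻⁴ m²)(5256 s) = 21.44 J.
Photons incident: 21.44 / 3.350×10⁻¹⁹ = 6.400×10¹⁹, i.e. 6.400×10¹⁹/6.022×10²³ = 1.063×10⁻⁴ mol.
Fraction absorbed: 1 − 10^(−0.656) = 0.7792.
Photons absorbed: 0.7792 × 1.063×10⁻⁴ = 8.283×10⁻⁵ mol.
Product: Φ × n_abs = 0.00698 × 8.283×10⁻⁵ = 5.782×10⁻⁷ mol.

5.8×10⁻⁷ mol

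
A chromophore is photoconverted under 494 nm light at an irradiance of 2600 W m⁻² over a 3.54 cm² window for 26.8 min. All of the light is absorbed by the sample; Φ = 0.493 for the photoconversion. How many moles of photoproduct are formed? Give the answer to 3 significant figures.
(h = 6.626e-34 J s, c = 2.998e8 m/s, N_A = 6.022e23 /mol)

0.00301 mol

Photon energy at 494 nm: hc/λ = (6.626e-34)(2.998e8)/(494e-9) = 4.021e-19 J.
Energy delivered: (2600 W m⁻²)(3.54e-4 m²)(1608 s) = 1480 J.
Photons incident: 1480 / 4.021e-19 = 3.681e21, i.e. 3.681e21/6.022e23 = 0.006113 mol.
Product: Φ × n_abs = 0.493 × 0.006113 = 0.003014 mol.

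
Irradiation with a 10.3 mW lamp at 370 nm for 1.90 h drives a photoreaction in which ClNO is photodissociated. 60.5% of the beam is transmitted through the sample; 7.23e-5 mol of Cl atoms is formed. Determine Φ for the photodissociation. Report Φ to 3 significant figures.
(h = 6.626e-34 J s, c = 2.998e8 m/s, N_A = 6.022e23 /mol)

Photon energy at 370 nm: hc/λ = (6.626e-34)(2.998e8)/(370e-9) = 5.369e-19 J.
Energy delivered: (10.3 mW)(6840 s) = 70.45 J.
Photons incident: 70.45 / 5.369e-19 = 1.312e20, i.e. 1.312e20/6.022e23 = 2.179e-4 mol.
Fraction absorbed: 1 − 60.5/100 = 0.3950.
Photons absorbed: 0.3950 × 2.179e-4 = 8.607e-5 mol.
Φ = 7.23e-5 mol / 8.607e-5 mol photons = 0.840.

Φ = 0.840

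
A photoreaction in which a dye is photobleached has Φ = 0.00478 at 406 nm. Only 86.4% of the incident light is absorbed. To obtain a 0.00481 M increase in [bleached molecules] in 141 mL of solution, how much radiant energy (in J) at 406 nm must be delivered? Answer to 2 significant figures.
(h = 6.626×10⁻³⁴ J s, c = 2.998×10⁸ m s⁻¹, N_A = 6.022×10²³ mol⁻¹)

Product: (0.00481 M)(0.141 L) = 6.782×10⁻⁴ mol.
Photons that must be absorbed: 6.782×10⁻⁴ / 0.00478 = 0.1419 mol.
Incident photons needed: 0.1419 / 0.864 = 0.1642 mol.
Photon energy: hc/λ = 4.893×10⁻¹⁹ J; per mole, 2.947×10⁵ J mol⁻¹.
Energy required: 0.1642 × 2.947×10⁵ = 4.8×10⁴ J.

4.8×10⁴ J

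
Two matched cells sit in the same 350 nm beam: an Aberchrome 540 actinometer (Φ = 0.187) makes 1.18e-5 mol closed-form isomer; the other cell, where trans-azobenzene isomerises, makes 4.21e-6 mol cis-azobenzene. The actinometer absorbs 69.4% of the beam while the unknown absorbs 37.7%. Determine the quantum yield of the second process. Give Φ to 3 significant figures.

Φ = 0.123

Photons absorbed by the actinometer: 1.18e-5 / 0.187 = 6.310e-5 mol.
Incident flux: 6.310e-5 / 0.694 = 9.092e-5 einstein.
Absorbed by unknown: 0.377 × 9.092e-5 = 3.428e-5 mol.
Φ(unknown) = 4.21e-6 / 3.428e-5 = 0.123.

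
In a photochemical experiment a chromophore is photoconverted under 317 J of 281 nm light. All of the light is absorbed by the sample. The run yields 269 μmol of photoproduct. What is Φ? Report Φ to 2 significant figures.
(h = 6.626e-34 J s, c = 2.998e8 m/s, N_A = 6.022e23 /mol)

Product: 269 μmol = 2.69e-4 mol.
Photon energy at 281 nm: hc/λ = (6.626e-34)(2.998e8)/(281e-9) = 7.069e-19 J.
Photons incident: 317 / 7.069e-19 = 4.484e20, i.e. 4.484e20/6.022e23 = 7.446e-4 mol.
Φ = 2.69e-4 mol / 7.446e-4 mol photons = 0.36.

Φ = 0.36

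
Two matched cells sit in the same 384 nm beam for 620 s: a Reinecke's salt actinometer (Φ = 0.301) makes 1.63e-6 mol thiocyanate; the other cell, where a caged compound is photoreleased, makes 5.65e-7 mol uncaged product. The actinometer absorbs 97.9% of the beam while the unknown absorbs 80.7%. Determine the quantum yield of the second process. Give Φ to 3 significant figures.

Φ = 0.127

Photons absorbed by the actinometer: 1.63e-6 / 0.301 = 5.415e-6 mol.
Incident flux: 5.415e-6 / 0.979 = 5.531e-6 einstein.
Absorbed by unknown: 0.807 × 5.531e-6 = 4.464e-6 mol.
Φ(unknown) = 5.65e-7 / 4.464e-6 = 0.127.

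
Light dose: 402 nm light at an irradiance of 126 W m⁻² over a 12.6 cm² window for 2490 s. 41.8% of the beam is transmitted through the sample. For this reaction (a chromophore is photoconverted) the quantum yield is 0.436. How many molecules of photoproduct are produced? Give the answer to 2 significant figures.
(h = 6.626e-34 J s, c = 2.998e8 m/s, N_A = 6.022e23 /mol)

2.0e20 molecules

Photon energy at 402 nm: hc/λ = (6.626e-34)(2.998e8)/(402e-9) = 4.941e-19 J.
Energy delivered: (126 W m⁻²)(12.6e-4 m²)(2490 s) = 395.3 J.
Photons incident: 395.3 / 4.941e-19 = 8.000e20, i.e. 8.000e20/6.022e23 = 0.001328 mol.
Fraction absorbed: 1 − 41.8/100 = 0.5820.
Photons absorbed: 0.5820 × 0.001328 = 7.729e-4 mol.
Product: Φ × n_abs = 0.436 × 7.729e-4 = 3.370e-4 mol.
As a count: 3.370e-4 × 6.022e23 = 2.0e20.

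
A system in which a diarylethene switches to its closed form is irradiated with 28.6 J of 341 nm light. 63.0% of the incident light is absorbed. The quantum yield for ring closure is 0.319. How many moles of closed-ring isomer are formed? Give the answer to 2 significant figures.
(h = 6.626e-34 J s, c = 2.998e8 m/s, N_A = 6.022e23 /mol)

Photon energy at 341 nm: hc/λ = (6.626e-34)(2.998e8)/(341e-9) = 5.825e-19 J.
Photons incident: 28.6 / 5.825e-19 = 4.910e19, i.e. 4.910e19/6.022e23 = 8.153e-5 mol.
Photons absorbed: 0.630 × 8.153e-5 = 5.136e-5 mol.
Product: Φ × n_abs = 0.319 × 5.136e-5 = 1.638e-5 mol.

1.6e-5 mol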